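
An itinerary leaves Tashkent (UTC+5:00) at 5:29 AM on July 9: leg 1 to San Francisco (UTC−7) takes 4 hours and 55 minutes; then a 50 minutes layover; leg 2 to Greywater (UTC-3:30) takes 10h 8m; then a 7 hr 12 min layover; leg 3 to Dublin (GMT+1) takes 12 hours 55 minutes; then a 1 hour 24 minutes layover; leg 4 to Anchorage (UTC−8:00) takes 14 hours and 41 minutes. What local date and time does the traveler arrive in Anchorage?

8:34 PM on Jul 10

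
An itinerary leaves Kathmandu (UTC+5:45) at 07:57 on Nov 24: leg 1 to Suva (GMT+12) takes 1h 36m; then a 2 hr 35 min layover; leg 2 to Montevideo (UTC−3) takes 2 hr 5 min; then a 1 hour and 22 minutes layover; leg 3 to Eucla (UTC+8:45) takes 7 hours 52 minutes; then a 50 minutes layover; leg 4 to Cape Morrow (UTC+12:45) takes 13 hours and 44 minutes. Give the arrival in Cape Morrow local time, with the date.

Convert departure to UTC: 07:57 − 5:45 = 02:12 UTC on Nov 24.
Add 1 hour 36 minutes leg 1 → 03:48 UTC.
Add 2 hours and 35 minutes layover in Suva → 06:23 UTC.
Add 2 hours and 5 minutes leg 2 → 08:28 UTC.
Add 1 hour 22 minutes layover in Montevideo → 09:50 UTC.
Add 7 hours and 52 minutes leg 3 → 17:42 UTC.
Add 50 minutes layover in Eucla → 18:32 UTC.
Add 13 hours and 44 minutes leg 4 → 08:16 UTC (Nov 25).
Cape Morrow is UTC+12:45, so local arrival = 08:16 + 12:45 = 21:01 on Nov 25.

21:01 on Nov 25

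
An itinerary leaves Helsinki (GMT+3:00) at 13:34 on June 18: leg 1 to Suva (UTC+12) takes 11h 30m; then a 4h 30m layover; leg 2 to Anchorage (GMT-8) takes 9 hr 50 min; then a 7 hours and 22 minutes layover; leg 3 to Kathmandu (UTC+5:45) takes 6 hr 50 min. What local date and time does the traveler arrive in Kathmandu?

Convert departure to UTC: 13:34 − 3:00 = 10:34 UTC on Jun 18.
Add 11 hours 30 minutes leg 1 → 22:04 UTC.
Add 4 hours 30 minutes layover in Suva → 02:34 UTC (Jun 19).
Add 9 hours 50 minutes leg 2 → 12:24 UTC.
Add 7 hours and 22 minutes layover in Anchorage → 19:46 UTC.
Add 6 hours and 50 minutes leg 3 → 02:36 UTC (Jun 20).
Kathmandu is UTC+5:45, so local arrival = 02:36 + 5:45 = 08:21 on Jun 20.

08:21 on June 20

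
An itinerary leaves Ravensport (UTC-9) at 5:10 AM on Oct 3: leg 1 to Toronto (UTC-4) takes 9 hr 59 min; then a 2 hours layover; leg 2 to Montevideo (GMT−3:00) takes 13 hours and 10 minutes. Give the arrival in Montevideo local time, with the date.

12:19 PM on Oct 4

Convert departure to UTC: 5:10 AM + 9:00 = 2:10 PM UTC on Oct 3.
Add 9 hours 59 minutes leg 1 → 12:09 AM UTC (Oct 4).
Add 2 hours layover in Toronto → 2:09 AM UTC.
Add 13 hours and 10 minutes leg 2 → 3:19 PM UTC.
Montevideo is UTC−3:00, so local arrival = 3:19 PM − 3:00 = 12:19 PM on Oct 4.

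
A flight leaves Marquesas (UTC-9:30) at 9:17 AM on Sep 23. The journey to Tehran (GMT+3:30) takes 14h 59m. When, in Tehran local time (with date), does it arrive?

Tehran is 13:00 ahead of Marquesas.
After 14 hours 59 minutes it is 12:16 AM (Sep 24) in Marquesas.
Shift by the zone difference: 12:16 AM + 13:00 = 1:16 PM on Sep 24 in Tehran.

1:16 PM on September 24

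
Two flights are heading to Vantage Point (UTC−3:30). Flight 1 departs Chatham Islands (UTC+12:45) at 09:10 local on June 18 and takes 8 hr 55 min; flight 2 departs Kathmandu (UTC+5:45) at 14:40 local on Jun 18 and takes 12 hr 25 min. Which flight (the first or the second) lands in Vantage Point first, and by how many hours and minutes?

the first, by 16 hours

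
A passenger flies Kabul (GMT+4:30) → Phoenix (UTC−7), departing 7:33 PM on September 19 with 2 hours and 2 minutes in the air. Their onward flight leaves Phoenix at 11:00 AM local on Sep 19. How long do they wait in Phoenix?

55 minutes

Convert departure to UTC: 7:33 PM − 4:30 = 3:03 PM UTC on Sep 19.
Add 2 hours 2 minutes flight time → 5:05 PM UTC.
Phoenix is UTC−7:00, so local arrival = 5:05 PM − 7:00 = 10:05 AM on Sep 19.
Layover = 11:00 AM − 10:05 AM = 55 minutes.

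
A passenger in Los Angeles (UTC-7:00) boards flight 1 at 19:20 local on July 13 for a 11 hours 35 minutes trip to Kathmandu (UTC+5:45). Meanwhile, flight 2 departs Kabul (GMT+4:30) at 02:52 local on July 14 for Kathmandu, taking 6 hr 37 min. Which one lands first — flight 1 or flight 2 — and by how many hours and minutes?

the second, by 8 hours 56 minutes

Flight 1 in UTC: 19:20 + 7:00 = 02:20 on Jul 14.
+11 hours 35 minutes → arrive 13:55 UTC on Jul 14.
Flight 2 in UTC: 02:52 − 4:30 = 22:22 on Jul 13.
+6 hours 37 minutes → arrive 04:59 UTC on Jul 14.
Flight 2 lands earlier by 8 hours 56 minutes.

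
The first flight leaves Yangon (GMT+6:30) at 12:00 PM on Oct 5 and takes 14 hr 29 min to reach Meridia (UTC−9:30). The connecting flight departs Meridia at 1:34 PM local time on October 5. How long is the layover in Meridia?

Convert departure to UTC: 12:00 PM − 6:30 = 5:30 AM UTC on Oct 5.
Add 14 hours 29 minutes flight time → 7:59 PM UTC.
Meridia is UTC−9:30, so local arrival = 7:59 PM − 9:30 = 10:29 AM on Oct 5.
Layover = 1:34 PM − 10:29 AM = 3 hours 5 minutes.

3 hours 5 minutes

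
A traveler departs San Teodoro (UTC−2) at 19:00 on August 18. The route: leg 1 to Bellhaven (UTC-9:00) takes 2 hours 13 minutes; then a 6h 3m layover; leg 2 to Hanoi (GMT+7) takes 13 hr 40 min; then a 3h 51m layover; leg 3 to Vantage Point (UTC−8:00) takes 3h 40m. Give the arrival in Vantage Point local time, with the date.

18:27 on Aug 19

Convert departure to UTC: 19:00 + 2:00 = 21:00 UTC on Aug 18.
Add 2 hours 13 minutes leg 1 → 23:13 UTC.
Add 6 hours 3 minutes layover in Bellhaven → 05:16 UTC (Aug 19).
Add 13 hours and 40 minutes leg 2 → 18:56 UTC.
Add 3 hours and 51 minutes layover in Hanoi → 22:47 UTC.
Add 3 hours and 40 minutes leg 3 → 02:27 UTC (Aug 20).
Vantage Point is UTC−8:00, so local arrival = 02:27 − 8:00 = 18:27 on Aug 19.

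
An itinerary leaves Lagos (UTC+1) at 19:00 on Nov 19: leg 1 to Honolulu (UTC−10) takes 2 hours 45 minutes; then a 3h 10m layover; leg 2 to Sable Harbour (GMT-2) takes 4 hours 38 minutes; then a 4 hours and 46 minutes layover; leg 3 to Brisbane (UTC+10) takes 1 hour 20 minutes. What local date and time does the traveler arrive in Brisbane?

Convert departure to UTC: 19:00 − 1:00 = 18:00 UTC on Nov 19.
Add 2 hours and 45 minutes leg 1 → 20:45 UTC.
Add 3 hours 10 minutes layover in Honolulu → 23:55 UTC.
Add 4 hours 38 minutes leg 2 → 04:33 UTC (Nov 20).
Add 4 hours and 46 minutes layover in Sable Harbour → 09:19 UTC.
Add 1 hour and 20 minutes leg 3 → 10:39 UTC.
Brisbane is UTC+10:00, so local arrival = 10:39 + 10:00 = 20:39 on Nov 20.

20:39 on November 20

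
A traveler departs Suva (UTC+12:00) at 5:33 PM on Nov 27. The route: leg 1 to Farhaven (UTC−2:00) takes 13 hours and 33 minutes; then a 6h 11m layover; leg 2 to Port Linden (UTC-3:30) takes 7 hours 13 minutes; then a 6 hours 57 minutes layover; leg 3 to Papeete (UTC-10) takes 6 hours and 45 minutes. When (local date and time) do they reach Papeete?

12:12 PM on Nov 28

Convert departure to UTC: 5:33 PM − 12:00 = 5:33 AM UTC on Nov 27.
Add 13 hours and 33 minutes leg 1 → 7:06 PM UTC.
Add 6 hours and 11 minutes layover in Farhaven → 1:17 AM UTC (Nov 28).
Add 7 hours and 13 minutes leg 2 → 8:30 AM UTC.
Add 6 hours and 57 minutes layover in Port Linden → 3:27 PM UTC.
Add 6 hours and 45 minutes leg 3 → 10:12 PM UTC.
Papeete is UTC−10:00, so local arrival = 10:12 PM − 10:00 = 12:12 PM on Nov 28.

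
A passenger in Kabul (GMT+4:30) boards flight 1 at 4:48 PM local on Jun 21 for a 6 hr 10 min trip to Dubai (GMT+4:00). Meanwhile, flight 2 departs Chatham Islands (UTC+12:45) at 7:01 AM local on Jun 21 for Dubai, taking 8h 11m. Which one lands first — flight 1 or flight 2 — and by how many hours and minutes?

the second, by 16 hours 1 minute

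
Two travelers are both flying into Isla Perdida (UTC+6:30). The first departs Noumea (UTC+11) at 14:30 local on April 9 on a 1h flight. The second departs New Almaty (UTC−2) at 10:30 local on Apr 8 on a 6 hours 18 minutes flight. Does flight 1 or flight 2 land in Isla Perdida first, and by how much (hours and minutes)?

Flight 1 in UTC: 14:30 − 11:00 = 03:30 on Apr 9.
+1 hour → arrive 04:30 UTC on Apr 9.
Flight 2 in UTC: 10:30 + 2:00 = 12:30 on Apr 8.
+6 hours and 18 minutes → arrive 18:48 UTC on Apr 8.
Flight 2 lands earlier by 9 hours 42 minutes.

the second, by 9 hours 42 minutes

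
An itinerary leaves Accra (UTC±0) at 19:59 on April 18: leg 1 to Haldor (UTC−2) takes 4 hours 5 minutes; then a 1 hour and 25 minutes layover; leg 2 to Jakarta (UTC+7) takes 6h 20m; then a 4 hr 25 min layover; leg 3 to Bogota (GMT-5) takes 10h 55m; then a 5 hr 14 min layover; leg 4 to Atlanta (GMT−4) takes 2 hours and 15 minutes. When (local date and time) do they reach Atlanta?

02:38 on April 20

Accra is at UTC+0, so departure is already 19:59 UTC on Apr 18.
Add 4 hours and 5 minutes leg 1 → 00:04 UTC (Apr 19).
Add 1 hour and 25 minutes layover in Haldor → 01:29 UTC.
Add 6 hours and 20 minutes leg 2 → 07:49 UTC.
Add 4 hours and 25 minutes layover in Jakarta → 12:14 UTC.
Add 10 hours and 55 minutes leg 3 → 23:09 UTC.
Add 5 hours and 14 minutes layover in Bogota → 04:23 UTC (Apr 20).
Add 2 hours 15 minutes leg 4 → 06:38 UTC.
Atlanta is UTC−4:00, so local arrival = 06:38 − 4:00 = 02:38 on Apr 20.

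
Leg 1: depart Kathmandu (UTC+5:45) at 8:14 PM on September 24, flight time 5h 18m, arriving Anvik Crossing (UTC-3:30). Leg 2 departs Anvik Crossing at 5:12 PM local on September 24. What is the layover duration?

55 minutes

Convert departure to UTC: 8:14 PM − 5:45 = 2:29 PM UTC on Sep 24.
Add 5 hours and 18 minutes flight time → 7:47 PM UTC.
Anvik Crossing is UTC−3:30, so local arrival = 7:47 PM − 3:30 = 4:17 PM on Sep 24.
Layover = 5:12 PM − 4:17 PM = 55 minutes.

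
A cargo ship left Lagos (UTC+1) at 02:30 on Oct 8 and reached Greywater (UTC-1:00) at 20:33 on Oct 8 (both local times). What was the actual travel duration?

20 hours 3 minutes

Departure in UTC: 02:30 − 1:00 = 01:30 on Oct 8.
Arrival in UTC: 20:33 + 1:00 = 21:33 on Oct 8.
Elapsed = 21:33 − 01:30 = 20 hours 3 minutes.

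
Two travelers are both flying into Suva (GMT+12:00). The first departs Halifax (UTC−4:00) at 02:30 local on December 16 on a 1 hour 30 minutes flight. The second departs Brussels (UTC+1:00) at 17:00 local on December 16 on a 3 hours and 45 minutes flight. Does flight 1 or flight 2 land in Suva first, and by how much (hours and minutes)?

the first, by 11 hours 45 minutes

Flight 1 in UTC: 02:30 + 4:00 = 06:30 on Dec 16.
+1 hour and 30 minutes → arrive 08:00 UTC on Dec 16.
Flight 2 in UTC: 17:00 − 1:00 = 16:00 on Dec 16.
+3 hours 45 minutes → arrive 19:45 UTC on Dec 16.
Flight 1 lands earlier by 11 hours 45 minutes.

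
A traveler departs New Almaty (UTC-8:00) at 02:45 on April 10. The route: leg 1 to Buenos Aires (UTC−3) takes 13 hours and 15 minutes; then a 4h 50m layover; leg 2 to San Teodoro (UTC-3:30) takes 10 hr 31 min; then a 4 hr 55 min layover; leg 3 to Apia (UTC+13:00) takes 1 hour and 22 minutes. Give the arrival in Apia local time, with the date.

Convert departure to UTC: 02:45 + 8:00 = 10:45 UTC on Apr 10.
Add 13 hours 15 minutes leg 1 → 00:00 UTC (Apr 11).
Add 4 hours and 50 minutes layover in Buenos Aires → 04:50 UTC.
Add 10 hours and 31 minutes leg 2 → 15:21 UTC.
Add 4 hours and 55 minutes layover in San Teodoro → 20:16 UTC.
Add 1 hour and 22 minutes leg 3 → 21:38 UTC.
Apia is UTC+13:00, so local arrival = 21:38 + 13:00 = 10:38 on Apr 12.

10:38 on April 12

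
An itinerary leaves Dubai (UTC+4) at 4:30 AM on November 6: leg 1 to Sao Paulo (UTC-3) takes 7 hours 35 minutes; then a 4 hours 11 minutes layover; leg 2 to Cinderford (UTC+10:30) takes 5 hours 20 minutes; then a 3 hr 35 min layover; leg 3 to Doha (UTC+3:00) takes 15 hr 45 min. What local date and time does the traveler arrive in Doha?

3:56 PM on November 7

Convert departure to UTC: 4:30 AM − 4:00 = 12:30 AM UTC on Nov 6.
Add 7 hours and 35 minutes leg 1 → 8:05 AM UTC.
Add 4 hours 11 minutes layover in Sao Paulo → 12:16 PM UTC.
Add 5 hours and 20 minutes leg 2 → 5:36 PM UTC.
Add 3 hours and 35 minutes layover in Cinderford → 9:11 PM UTC.
Add 15 hours and 45 minutes leg 3 → 12:56 PM UTC (Nov 7).
Doha is UTC+3:00, so local arrival = 12:56 PM + 3:00 = 3:56 PM on Nov 7.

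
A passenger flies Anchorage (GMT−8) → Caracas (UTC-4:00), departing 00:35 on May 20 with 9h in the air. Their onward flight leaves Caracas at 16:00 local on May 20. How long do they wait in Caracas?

Convert departure to UTC: 00:35 + 8:00 = 08:35 UTC on May 20.
Add 9 hours flight time → 17:35 UTC.
Caracas is UTC−4:00, so local arrival = 17:35 − 4:00 = 13:35 on May 20.
Layover = 16:00 − 13:35 = 2 hours 25 minutes.

2 hours 25 minutes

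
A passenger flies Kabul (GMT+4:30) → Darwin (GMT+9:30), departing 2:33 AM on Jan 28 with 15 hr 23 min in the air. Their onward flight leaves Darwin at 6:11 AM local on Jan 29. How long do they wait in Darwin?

7 hours 15 minutes

Convert departure to UTC: 2:33 AM − 4:30 = 10:03 PM UTC on Jan 27.
Add 15 hours 23 minutes flight time → 1:26 PM UTC (Jan 28).
Darwin is UTC+9:30, so local arrival = 1:26 PM + 9:30 = 10:56 PM on Jan 28.
Layover = 6:11 AM − 10:56 PM (+1 day) = 7 hours 15 minutes.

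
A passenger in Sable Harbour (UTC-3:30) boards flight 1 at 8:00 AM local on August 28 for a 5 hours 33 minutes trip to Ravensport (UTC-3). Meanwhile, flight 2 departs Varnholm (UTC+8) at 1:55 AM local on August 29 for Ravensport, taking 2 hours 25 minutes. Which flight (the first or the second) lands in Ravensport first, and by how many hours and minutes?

the first, by 3 hours 17 minutes

Flight 1 in UTC: 8:00 AM + 3:30 = 11:30 AM on Aug 28.
+5 hours and 33 minutes → arrive 5:03 PM UTC on Aug 28.
Flight 2 in UTC: 1:55 AM − 8:00 = 5:55 PM on Aug 28.
+2 hours and 25 minutes → arrive 8:20 PM UTC on Aug 28.
Flight 1 lands earlier by 3 hours 17 minutes.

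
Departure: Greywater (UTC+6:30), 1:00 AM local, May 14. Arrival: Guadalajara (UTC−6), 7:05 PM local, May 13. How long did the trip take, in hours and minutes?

Departure in UTC: 1:00 AM − 6:30 = 6:30 PM on May 13.
Arrival in UTC: 7:05 PM + 6:00 = 1:05 AM on May 14.
Elapsed = 1:05 AM − 6:30 PM (+1 day) = 6 hours 35 minutes.

6 hours 35 minutes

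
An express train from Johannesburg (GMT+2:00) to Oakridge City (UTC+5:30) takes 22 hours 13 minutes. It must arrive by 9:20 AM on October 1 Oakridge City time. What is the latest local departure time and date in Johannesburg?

Target arrival in UTC: 9:20 AM − 5:30 = 3:50 AM on Oct 1.
Subtract 22 hours 13 minutes → departure 5:37 AM UTC on Sep 30.
Johannesburg is UTC+2:00: 5:37 AM + 2:00 = 7:37 AM on Sep 30.

7:37 AM on September 30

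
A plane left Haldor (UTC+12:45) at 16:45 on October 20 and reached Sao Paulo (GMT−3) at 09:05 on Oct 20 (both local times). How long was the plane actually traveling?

8 hours 5 minutes

Departure in UTC: 16:45 − 12:45 = 04:00 on Oct 20.
Arrival in UTC: 09:05 + 3:00 = 12:05 on Oct 20.
Elapsed = 12:05 − 04:00 = 8 hours 5 minutes.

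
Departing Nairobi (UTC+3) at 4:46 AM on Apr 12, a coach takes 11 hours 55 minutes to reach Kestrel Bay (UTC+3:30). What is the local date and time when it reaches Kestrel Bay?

Convert departure to UTC: 4:46 AM − 3:00 = 1:46 AM UTC on Apr 12.
Add 11 hours 55 minutes travel time → 1:41 PM UTC.
Kestrel Bay is UTC+3:30, so local arrival = 1:41 PM + 3:30 = 5:11 PM on Apr 12.

5:11 PM on Apr 12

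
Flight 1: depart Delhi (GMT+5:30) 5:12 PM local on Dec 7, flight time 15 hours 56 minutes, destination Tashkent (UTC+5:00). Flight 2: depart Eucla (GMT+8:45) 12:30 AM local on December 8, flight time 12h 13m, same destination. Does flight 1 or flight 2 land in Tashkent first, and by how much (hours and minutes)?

the first, by 20 minutes

Flight 1 in UTC: 5:12 PM − 5:30 = 11:42 AM on Dec 7.
+15 hours 56 minutes → arrive 3:38 AM UTC on Dec 8.
Flight 2 in UTC: 12:30 AM − 8:45 = 3:45 PM on Dec 7.
+12 hours and 13 minutes → arrive 3:58 AM UTC on Dec 8.
Flight 1 lands earlier by 20 minutes.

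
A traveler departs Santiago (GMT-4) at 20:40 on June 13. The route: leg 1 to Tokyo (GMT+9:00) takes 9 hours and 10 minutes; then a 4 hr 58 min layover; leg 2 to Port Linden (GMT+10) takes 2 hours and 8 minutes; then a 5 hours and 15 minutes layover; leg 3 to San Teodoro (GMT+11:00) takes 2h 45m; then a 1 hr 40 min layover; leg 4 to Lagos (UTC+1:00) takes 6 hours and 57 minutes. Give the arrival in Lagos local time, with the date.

10:33 on Jun 15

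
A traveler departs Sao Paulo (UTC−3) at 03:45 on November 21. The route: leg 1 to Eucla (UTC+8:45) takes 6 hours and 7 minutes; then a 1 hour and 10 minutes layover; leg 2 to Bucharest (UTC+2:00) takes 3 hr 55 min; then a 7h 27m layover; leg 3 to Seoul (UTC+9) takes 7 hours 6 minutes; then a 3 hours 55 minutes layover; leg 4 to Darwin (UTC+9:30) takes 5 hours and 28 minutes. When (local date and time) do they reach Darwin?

Convert departure to UTC: 03:45 + 3:00 = 06:45 UTC on Nov 21.
Add 6 hours 7 minutes leg 1 → 12:52 UTC.
Add 1 hour 10 minutes layover in Eucla → 14:02 UTC.
Add 3 hours 55 minutes leg 2 → 17:57 UTC.
Add 7 hours and 27 minutes layover in Bucharest → 01:24 UTC (Nov 22).
Add 7 hours and 6 minutes leg 3 → 08:30 UTC.
Add 3 hours and 55 minutes layover in Seoul → 12:25 UTC.
Add 5 hours and 28 minutes leg 4 → 17:53 UTC.
Darwin is UTC+9:30, so local arrival = 17:53 + 9:30 = 03:23 on Nov 23.

03:23 on Nov 23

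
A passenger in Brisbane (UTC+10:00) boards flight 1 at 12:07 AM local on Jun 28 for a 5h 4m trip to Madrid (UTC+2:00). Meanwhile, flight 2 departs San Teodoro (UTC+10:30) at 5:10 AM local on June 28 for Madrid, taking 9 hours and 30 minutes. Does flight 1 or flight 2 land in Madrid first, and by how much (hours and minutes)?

Flight 1 in UTC: 12:07 AM − 10:00 = 2:07 PM on Jun 27.
+5 hours and 4 minutes → arrive 7:11 PM UTC on Jun 27.
Flight 2 in UTC: 5:10 AM − 10:30 = 6:40 PM on Jun 27.
+9 hours and 30 minutes → arrive 4:10 AM UTC on Jun 28.
Flight 1 lands earlier by 8 hours 59 minutes.

the first, by 8 hours 59 minutes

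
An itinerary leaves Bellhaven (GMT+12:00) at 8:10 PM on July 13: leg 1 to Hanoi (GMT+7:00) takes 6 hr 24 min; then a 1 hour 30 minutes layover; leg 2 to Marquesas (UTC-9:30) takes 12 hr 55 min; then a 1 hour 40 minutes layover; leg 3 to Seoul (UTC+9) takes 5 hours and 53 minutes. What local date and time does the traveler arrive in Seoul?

Convert departure to UTC: 8:10 PM − 12:00 = 8:10 AM UTC on Jul 13.
Add 6 hours 24 minutes leg 1 → 2:34 PM UTC.
Add 1 hour and 30 minutes layover in Hanoi → 4:04 PM UTC.
Add 12 hours 55 minutes leg 2 → 4:59 AM UTC (Jul 14).
Add 1 hour 40 minutes layover in Marquesas → 6:39 AM UTC.
Add 5 hours 53 minutes leg 3 → 12:32 PM UTC.
Seoul is UTC+9:00, so local arrival = 12:32 PM + 9:00 = 9:32 PM on Jul 14.

9:32 PM on July 14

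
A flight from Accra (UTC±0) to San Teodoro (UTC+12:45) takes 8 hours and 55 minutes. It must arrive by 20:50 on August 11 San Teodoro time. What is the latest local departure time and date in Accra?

Target arrival in UTC: 20:50 − 12:45 = 08:05 on Aug 11.
Subtract 8 hours and 55 minutes → departure 23:10 UTC on Aug 10.
Accra is UTC+0, so departure is 23:10 on Aug 10.

23:10 on August 10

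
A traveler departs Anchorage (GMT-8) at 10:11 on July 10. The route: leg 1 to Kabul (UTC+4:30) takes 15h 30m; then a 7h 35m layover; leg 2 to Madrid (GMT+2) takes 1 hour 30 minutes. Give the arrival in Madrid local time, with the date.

20:46 on July 11

Convert departure to UTC: 10:11 + 8:00 = 18:11 UTC on Jul 10.
Add 15 hours and 30 minutes leg 1 → 09:41 UTC (Jul 11).
Add 7 hours and 35 minutes layover in Kabul → 17:16 UTC.
Add 1 hour and 30 minutes leg 2 → 18:46 UTC.
Madrid is UTC+2:00, so local arrival = 18:46 + 2:00 = 20:46 on Jul 11.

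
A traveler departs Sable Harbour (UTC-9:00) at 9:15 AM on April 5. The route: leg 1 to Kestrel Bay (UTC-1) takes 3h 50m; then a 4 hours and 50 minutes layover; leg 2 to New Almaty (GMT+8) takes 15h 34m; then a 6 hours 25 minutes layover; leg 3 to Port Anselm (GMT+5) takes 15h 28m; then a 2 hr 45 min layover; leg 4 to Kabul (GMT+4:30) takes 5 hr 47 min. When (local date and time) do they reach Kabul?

5:24 AM on Apr 8

Convert departure to UTC: 9:15 AM + 9:00 = 6:15 PM UTC on Apr 5.
Add 3 hours and 50 minutes leg 1 → 10:05 PM UTC.
Add 4 hours and 50 minutes layover in Kestrel Bay → 2:55 AM UTC (Apr 6).
Add 15 hours and 34 minutes leg 2 → 6:29 PM UTC.
Add 6 hours and 25 minutes layover in New Almaty → 12:54 AM UTC (Apr 7).
Add 15 hours and 28 minutes leg 3 → 4:22 PM UTC.
Add 2 hours and 45 minutes layover in Port Anselm → 7:07 PM UTC.
Add 5 hours 47 minutes leg 4 → 12:54 AM UTC (Apr 8).
Kabul is UTC+4:30, so local arrival = 12:54 AM + 4:30 = 5:24 AM on Apr 8.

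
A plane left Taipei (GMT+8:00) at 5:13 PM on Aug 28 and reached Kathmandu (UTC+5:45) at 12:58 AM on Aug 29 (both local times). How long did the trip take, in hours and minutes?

10 hours

Kathmandu is 2:15 behind Taipei.
Clock-face elapsed time (ignoring zones) is 7 hours 45 minutes.
Actual elapsed = 7 hours 45 minutes + 2:15 = 10 hours.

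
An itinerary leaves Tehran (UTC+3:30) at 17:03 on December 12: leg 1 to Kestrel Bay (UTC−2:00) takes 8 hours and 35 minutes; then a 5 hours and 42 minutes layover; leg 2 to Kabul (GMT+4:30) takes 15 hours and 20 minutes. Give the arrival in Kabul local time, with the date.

23:40 on December 13

Convert departure to UTC: 17:03 − 3:30 = 13:33 UTC on Dec 12.
Add 8 hours and 35 minutes leg 1 → 22:08 UTC.
Add 5 hours 42 minutes layover in Kestrel Bay → 03:50 UTC (Dec 13).
Add 15 hours and 20 minutes leg 2 → 19:10 UTC.
Kabul is UTC+4:30, so local arrival = 19:10 + 4:30 = 23:40 on Dec 13.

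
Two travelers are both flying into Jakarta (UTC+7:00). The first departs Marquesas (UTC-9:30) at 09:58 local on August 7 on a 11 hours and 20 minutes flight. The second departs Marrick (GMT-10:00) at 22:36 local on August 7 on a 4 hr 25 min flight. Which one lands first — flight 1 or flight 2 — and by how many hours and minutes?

the first, by 6 hours 13 minutes

Flight 1 in UTC: 09:58 + 9:30 = 19:28 on Aug 7.
+11 hours 20 minutes → arrive 06:48 UTC on Aug 8.
Flight 2 in UTC: 22:36 + 10:00 = 08:36 on Aug 8.
+4 hours and 25 minutes → arrive 13:01 UTC on Aug 8.
Flight 1 lands earlier by 6 hours 13 minutes.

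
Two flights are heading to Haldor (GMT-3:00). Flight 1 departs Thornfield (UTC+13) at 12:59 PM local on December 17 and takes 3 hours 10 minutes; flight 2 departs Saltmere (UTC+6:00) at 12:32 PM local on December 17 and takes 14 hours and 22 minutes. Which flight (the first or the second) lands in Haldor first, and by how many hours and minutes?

Flight 1 in UTC: 12:59 PM − 13:00 = 11:59 PM on Dec 16.
+3 hours and 10 minutes → arrive 3:09 AM UTC on Dec 17.
Flight 2 in UTC: 12:32 PM − 6:00 = 6:32 AM on Dec 17.
+14 hours and 22 minutes → arrive 8:54 PM UTC on Dec 17.
Flight 1 lands earlier by 17 hours 45 minutes.

the first, by 17 hours 45 minutes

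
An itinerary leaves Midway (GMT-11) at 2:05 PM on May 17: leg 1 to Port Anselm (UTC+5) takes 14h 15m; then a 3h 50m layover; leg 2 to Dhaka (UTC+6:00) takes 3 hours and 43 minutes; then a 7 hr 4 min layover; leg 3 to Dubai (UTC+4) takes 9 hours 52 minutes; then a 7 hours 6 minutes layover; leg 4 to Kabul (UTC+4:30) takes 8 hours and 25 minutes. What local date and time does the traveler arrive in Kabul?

11:50 AM on May 20

Convert departure to UTC: 2:05 PM + 11:00 = 1:05 AM UTC on May 18.
Add 14 hours 15 minutes leg 1 → 3:20 PM UTC.
Add 3 hours 50 minutes layover in Port Anselm → 7:10 PM UTC.
Add 3 hours 43 minutes leg 2 → 10:53 PM UTC.
Add 7 hours and 4 minutes layover in Dhaka → 5:57 AM UTC (May 19).
Add 9 hours 52 minutes leg 3 → 3:49 PM UTC.
Add 7 hours and 6 minutes layover in Dubai → 10:55 PM UTC.
Add 8 hours 25 minutes leg 4 → 7:20 AM UTC (May 20).
Kabul is UTC+4:30, so local arrival = 7:20 AM + 4:30 = 11:50 AM on May 20.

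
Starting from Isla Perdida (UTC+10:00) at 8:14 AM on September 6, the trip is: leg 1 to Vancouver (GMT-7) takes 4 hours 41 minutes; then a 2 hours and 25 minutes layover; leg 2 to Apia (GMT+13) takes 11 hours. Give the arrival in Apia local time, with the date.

Convert departure to UTC: 8:14 AM − 10:00 = 10:14 PM UTC on Sep 5.
Add 4 hours 41 minutes leg 1 → 2:55 AM UTC (Sep 6).
Add 2 hours and 25 minutes layover in Vancouver → 5:20 AM UTC.
Add 11 hours leg 2 → 4:20 PM UTC.
Apia is UTC+13:00, so local arrival = 4:20 PM + 13:00 = 5:20 AM on Sep 7.

5:20 AM on September 7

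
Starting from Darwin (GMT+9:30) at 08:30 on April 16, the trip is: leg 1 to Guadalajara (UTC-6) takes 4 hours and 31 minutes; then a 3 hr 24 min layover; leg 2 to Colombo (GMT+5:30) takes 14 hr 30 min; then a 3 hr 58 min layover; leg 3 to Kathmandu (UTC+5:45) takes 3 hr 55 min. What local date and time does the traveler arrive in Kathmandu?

11:03 on April 17

Convert departure to UTC: 08:30 − 9:30 = 23:00 UTC on Apr 15.
Add 4 hours 31 minutes leg 1 → 03:31 UTC (Apr 16).
Add 3 hours 24 minutes layover in Guadalajara → 06:55 UTC.
Add 14 hours and 30 minutes leg 2 → 21:25 UTC.
Add 3 hours and 58 minutes layover in Colombo → 01:23 UTC (Apr 17).
Add 3 hours 55 minutes leg 3 → 05:18 UTC.
Kathmandu is UTC+5:45, so local arrival = 05:18 + 5:45 = 11:03 on Apr 17.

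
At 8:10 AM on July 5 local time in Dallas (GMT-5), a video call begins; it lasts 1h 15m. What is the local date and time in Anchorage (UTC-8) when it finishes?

Convert start to UTC: 8:10 AM + 5:00 = 1:10 PM UTC on Jul 5.
Add 1 hour and 15 minutes duration → 2:25 PM UTC.
Anchorage is UTC−8:00, so local end time = 2:25 PM − 8:00 = 6:25 AM on Jul 5.

6:25 AM on July 5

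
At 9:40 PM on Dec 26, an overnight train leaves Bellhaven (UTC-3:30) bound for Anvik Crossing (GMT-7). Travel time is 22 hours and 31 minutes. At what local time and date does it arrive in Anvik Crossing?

Convert departure to UTC: 9:40 PM + 3:30 = 1:10 AM UTC on Dec 27.
Add 22 hours and 31 minutes travel time → 11:41 PM UTC.
Anvik Crossing is UTC−7:00, so local arrival = 11:41 PM − 7:00 = 4:41 PM on Dec 27.

4:41 PM on December 27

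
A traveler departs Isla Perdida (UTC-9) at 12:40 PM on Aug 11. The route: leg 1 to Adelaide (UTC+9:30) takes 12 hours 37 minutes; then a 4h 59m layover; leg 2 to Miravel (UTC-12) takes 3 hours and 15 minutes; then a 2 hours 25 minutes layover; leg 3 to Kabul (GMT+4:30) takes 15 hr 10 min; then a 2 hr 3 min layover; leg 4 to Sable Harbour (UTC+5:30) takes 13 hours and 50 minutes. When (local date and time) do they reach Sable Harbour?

9:29 AM on August 14

Convert departure to UTC: 12:40 PM + 9:00 = 9:40 PM UTC on Aug 11.
Add 12 hours 37 minutes leg 1 → 10:17 AM UTC (Aug 12).
Add 4 hours 59 minutes layover in Adelaide → 3:16 PM UTC.
Add 3 hours and 15 minutes leg 2 → 6:31 PM UTC.
Add 2 hours and 25 minutes layover in Miravel → 8:56 PM UTC.
Add 15 hours and 10 minutes leg 3 → 12:06 PM UTC (Aug 13).
Add 2 hours 3 minutes layover in Kabul → 2:09 PM UTC.
Add 13 hours and 50 minutes leg 4 → 3:59 AM UTC (Aug 14).
Sable Harbour is UTC+5:30, so local arrival = 3:59 AM + 5:30 = 9:29 AM on Aug 14.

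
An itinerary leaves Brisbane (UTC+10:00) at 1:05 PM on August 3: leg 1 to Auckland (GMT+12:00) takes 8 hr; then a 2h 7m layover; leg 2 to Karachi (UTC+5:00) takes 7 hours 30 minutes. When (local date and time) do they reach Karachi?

Convert departure to UTC: 1:05 PM − 10:00 = 3:05 AM UTC on Aug 3.
Add 8 hours leg 1 → 11:05 AM UTC.
Add 2 hours 7 minutes layover in Auckland → 1:12 PM UTC.
Add 7 hours and 30 minutes leg 2 → 8:42 PM UTC.
Karachi is UTC+5:00, so local arrival = 8:42 PM + 5:00 = 1:42 AM on Aug 4.

1:42 AM on August 4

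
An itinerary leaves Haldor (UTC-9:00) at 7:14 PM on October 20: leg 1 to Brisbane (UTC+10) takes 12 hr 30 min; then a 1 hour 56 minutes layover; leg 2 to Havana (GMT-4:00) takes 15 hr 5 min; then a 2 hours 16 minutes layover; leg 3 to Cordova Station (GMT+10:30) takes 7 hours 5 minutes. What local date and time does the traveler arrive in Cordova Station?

Convert departure to UTC: 7:14 PM + 9:00 = 4:14 AM UTC on Oct 21.
Add 12 hours and 30 minutes leg 1 → 4:44 PM UTC.
Add 1 hour 56 minutes layover in Brisbane → 6:40 PM UTC.
Add 15 hours 5 minutes leg 2 → 9:45 AM UTC (Oct 22).
Add 2 hours and 16 minutes layover in Havana → 12:01 PM UTC.
Add 7 hours 5 minutes leg 3 → 7:06 PM UTC.
Cordova Station is UTC+10:30, so local arrival = 7:06 PM + 10:30 = 5:36 AM on Oct 23.

5:36 AM on October 23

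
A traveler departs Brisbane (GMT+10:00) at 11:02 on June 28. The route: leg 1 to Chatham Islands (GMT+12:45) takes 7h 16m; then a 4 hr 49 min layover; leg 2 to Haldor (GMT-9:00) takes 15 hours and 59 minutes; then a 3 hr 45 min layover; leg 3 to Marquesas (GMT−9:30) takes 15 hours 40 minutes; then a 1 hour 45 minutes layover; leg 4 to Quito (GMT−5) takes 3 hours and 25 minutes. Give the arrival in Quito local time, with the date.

00:41 on Jun 30

Convert departure to UTC: 11:02 − 10:00 = 01:02 UTC on Jun 28.
Add 7 hours and 16 minutes leg 1 → 08:18 UTC.
Add 4 hours 49 minutes layover in Chatham Islands → 13:07 UTC.
Add 15 hours and 59 minutes leg 2 → 05:06 UTC (Jun 29).
Add 3 hours and 45 minutes layover in Haldor → 08:51 UTC.
Add 15 hours 40 minutes leg 3 → 00:31 UTC (Jun 30).
Add 1 hour and 45 minutes layover in Marquesas → 02:16 UTC.
Add 3 hours and 25 minutes leg 4 → 05:41 UTC.
Quito is UTC−5:00, so local arrival = 05:41 − 5:00 = 00:41 on Jun 30.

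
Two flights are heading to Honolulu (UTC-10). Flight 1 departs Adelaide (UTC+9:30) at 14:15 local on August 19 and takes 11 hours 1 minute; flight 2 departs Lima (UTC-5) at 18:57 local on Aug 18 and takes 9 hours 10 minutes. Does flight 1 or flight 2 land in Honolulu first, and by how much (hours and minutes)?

Flight 1 in UTC: 14:15 − 9:30 = 04:45 on Aug 19.
+11 hours and 1 minute → arrive 15:46 UTC on Aug 19.
Flight 2 in UTC: 18:57 + 5:00 = 23:57 on Aug 18.
+9 hours 10 minutes → arrive 09:07 UTC on Aug 19.
Flight 2 lands earlier by 6 hours 39 minutes.

the second, by 6 hours 39 minutes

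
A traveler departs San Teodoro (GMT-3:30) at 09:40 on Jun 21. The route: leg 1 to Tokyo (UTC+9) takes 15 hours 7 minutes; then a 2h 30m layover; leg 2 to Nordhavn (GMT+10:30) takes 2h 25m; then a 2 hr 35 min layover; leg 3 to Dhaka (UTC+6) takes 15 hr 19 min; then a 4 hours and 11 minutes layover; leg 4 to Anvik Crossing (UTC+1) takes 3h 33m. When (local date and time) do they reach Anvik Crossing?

11:50 on June 23

Convert departure to UTC: 09:40 + 3:30 = 13:10 UTC on Jun 21.
Add 15 hours 7 minutes leg 1 → 04:17 UTC (Jun 22).
Add 2 hours 30 minutes layover in Tokyo → 06:47 UTC.
Add 2 hours 25 minutes leg 2 → 09:12 UTC.
Add 2 hours and 35 minutes layover in Nordhavn → 11:47 UTC.
Add 15 hours 19 minutes leg 3 → 03:06 UTC (Jun 23).
Add 4 hours and 11 minutes layover in Dhaka → 07:17 UTC.
Add 3 hours 33 minutes leg 4 → 10:50 UTC.
Anvik Crossing is UTC+1:00, so local arrival = 10:50 + 1:00 = 11:50 on Jun 23.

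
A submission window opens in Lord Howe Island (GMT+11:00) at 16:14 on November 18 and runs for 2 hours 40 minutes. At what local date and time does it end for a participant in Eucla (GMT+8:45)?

Convert start to UTC: 16:14 − 11:00 = 05:14 UTC on Nov 18.
Add 2 hours 40 minutes duration → 07:54 UTC.
Eucla is UTC+8:45, so local end time = 07:54 + 8:45 = 16:39 on Nov 18.

16:39 on November 18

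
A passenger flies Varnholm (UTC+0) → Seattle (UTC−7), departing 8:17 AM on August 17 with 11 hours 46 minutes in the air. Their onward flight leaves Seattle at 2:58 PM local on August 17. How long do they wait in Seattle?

Varnholm is at UTC+0, so departure is already 8:17 AM UTC on Aug 17.
Add 11 hours and 46 minutes flight time → 8:03 PM UTC.
Seattle is UTC−7:00, so local arrival = 8:03 PM − 7:00 = 1:03 PM on Aug 17.
Layover = 2:58 PM − 1:03 PM = 1 hour 55 minutes.

1 hour 55 minutes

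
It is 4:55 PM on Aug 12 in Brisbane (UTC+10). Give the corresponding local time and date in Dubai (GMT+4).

Dubai is 6:00 behind Brisbane.
Shift by the zone difference: 4:55 PM − 6:00 = 10:55 AM on Aug 12 in Dubai.

10:55 AM on August 12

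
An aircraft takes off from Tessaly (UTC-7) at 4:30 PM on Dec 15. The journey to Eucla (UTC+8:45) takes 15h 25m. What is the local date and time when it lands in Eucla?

Convert departure to UTC: 4:30 PM + 7:00 = 11:30 PM UTC on Dec 15.
Add 15 hours 25 minutes travel time → 2:55 PM UTC (Dec 16).
Eucla is UTC+8:45, so local arrival = 2:55 PM + 8:45 = 11:40 PM on Dec 16.

11:40 PM on December 16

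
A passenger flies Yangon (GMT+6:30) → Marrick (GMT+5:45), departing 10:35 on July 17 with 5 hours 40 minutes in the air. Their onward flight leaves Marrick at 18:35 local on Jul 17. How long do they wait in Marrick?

Convert departure to UTC: 10:35 − 6:30 = 04:05 UTC on Jul 17.
Add 5 hours 40 minutes flight time → 09:45 UTC.
Marrick is UTC+5:45, so local arrival = 09:45 + 5:45 = 15:30 on Jul 17.
Layover = 18:35 − 15:30 = 3 hours 5 minutes.

3 hours 5 minutes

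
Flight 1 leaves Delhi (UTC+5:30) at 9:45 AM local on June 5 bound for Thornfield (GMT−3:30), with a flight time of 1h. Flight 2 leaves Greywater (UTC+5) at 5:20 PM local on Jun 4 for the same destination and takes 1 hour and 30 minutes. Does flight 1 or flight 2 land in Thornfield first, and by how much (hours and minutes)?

Flight 1 in UTC: 9:45 AM − 5:30 = 4:15 AM on Jun 5.
+1 hour → arrive 5:15 AM UTC on Jun 5.
Flight 2 in UTC: 5:20 PM − 5:00 = 12:20 PM on Jun 4.
+1 hour and 30 minutes → arrive 1:50 PM UTC on Jun 4.
Flight 2 lands earlier by 15 hours 25 minutes.

the second, by 15 hours 25 minutes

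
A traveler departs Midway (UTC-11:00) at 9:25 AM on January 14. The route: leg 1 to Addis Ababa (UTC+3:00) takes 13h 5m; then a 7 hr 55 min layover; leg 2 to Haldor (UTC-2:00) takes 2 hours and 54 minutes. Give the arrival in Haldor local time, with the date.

Convert departure to UTC: 9:25 AM + 11:00 = 8:25 PM UTC on Jan 14.
Add 13 hours 5 minutes leg 1 → 9:30 AM UTC (Jan 15).
Add 7 hours and 55 minutes layover in Addis Ababa → 5:25 PM UTC.
Add 2 hours 54 minutes leg 2 → 8:19 PM UTC.
Haldor is UTC−2:00, so local arrival = 8:19 PM − 2:00 = 6:19 PM on Jan 15.

6:19 PM on Jan 15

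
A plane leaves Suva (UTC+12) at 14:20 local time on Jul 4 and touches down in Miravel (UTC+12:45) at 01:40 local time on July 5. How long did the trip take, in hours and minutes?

10 hours 35 minutes

Departure in UTC: 14:20 − 12:00 = 02:20 on Jul 4.
Arrival in UTC: 01:40 − 12:45 = 12:55 on Jul 4.
Elapsed = 12:55 − 02:20 = 10 hours 35 minutes.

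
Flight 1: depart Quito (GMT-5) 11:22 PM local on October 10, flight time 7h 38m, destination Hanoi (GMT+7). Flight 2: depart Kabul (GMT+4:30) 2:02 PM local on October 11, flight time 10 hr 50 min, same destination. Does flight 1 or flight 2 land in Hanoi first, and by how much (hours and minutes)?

the first, by 8 hours 22 minutes

Flight 1 in UTC: 11:22 PM + 5:00 = 4:22 AM on Oct 11.
+7 hours and 38 minutes → arrive 12:00 PM UTC on Oct 11.
Flight 2 in UTC: 2:02 PM − 4:30 = 9:32 AM on Oct 11.
+10 hours and 50 minutes → arrive 8:22 PM UTC on Oct 11.
Flight 1 lands earlier by 8 hours 22 minutes.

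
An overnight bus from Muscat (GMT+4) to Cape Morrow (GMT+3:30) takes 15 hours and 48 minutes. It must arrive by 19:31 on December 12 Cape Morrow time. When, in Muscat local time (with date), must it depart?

04:13 on December 12

Target arrival in UTC: 19:31 − 3:30 = 16:01 on Dec 12.
Subtract 15 hours 48 minutes → departure 00:13 UTC on Dec 12.
Muscat is UTC+4:00: 00:13 + 4:00 = 04:13 on Dec 12.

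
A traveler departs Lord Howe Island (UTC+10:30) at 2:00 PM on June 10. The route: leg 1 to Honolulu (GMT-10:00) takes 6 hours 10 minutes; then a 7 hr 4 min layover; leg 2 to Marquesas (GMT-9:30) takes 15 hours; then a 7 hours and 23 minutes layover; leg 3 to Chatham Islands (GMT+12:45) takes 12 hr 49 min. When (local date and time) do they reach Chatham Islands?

4:41 PM on June 12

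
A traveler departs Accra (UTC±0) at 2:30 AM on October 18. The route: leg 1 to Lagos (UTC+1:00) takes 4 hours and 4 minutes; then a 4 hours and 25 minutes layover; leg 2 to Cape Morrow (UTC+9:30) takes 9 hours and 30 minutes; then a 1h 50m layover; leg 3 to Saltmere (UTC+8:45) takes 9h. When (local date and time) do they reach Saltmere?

4:04 PM on October 19

Accra is at UTC+0, so departure is already 2:30 AM UTC on Oct 18.
Add 4 hours and 4 minutes leg 1 → 6:34 AM UTC.
Add 4 hours 25 minutes layover in Lagos → 10:59 AM UTC.
Add 9 hours 30 minutes leg 2 → 8:29 PM UTC.
Add 1 hour 50 minutes layover in Cape Morrow → 10:19 PM UTC.
Add 9 hours leg 3 → 7:19 AM UTC (Oct 19).
Saltmere is UTC+8:45, so local arrival = 7:19 AM + 8:45 = 4:04 PM on Oct 19.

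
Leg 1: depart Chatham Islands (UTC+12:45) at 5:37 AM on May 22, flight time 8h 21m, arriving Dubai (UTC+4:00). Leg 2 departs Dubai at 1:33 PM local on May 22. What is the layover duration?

8 hours 20 minutes

Convert departure to UTC: 5:37 AM − 12:45 = 4:52 PM UTC on May 21.
Add 8 hours 21 minutes flight time → 1:13 AM UTC (May 22).
Dubai is UTC+4:00, so local arrival = 1:13 AM + 4:00 = 5:13 AM on May 22.
Layover = 1:33 PM − 5:13 AM = 8 hours 20 minutes.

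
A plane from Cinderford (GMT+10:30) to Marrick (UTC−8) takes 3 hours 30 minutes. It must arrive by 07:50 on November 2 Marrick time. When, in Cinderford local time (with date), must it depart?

22:50 on November 2

Target arrival in UTC: 07:50 + 8:00 = 15:50 on Nov 2.
Subtract 3 hours 30 minutes → departure 12:20 UTC on Nov 2.
Cinderford is UTC+10:30: 12:20 + 10:30 = 22:50 on Nov 2.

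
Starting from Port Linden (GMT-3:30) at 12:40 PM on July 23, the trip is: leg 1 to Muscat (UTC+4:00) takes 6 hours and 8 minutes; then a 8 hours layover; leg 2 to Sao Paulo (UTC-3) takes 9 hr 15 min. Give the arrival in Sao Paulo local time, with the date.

12:33 PM on July 24

Convert departure to UTC: 12:40 PM + 3:30 = 4:10 PM UTC on Jul 23.
Add 6 hours and 8 minutes leg 1 → 10:18 PM UTC.
Add 8 hours layover in Muscat → 6:18 AM UTC (Jul 24).
Add 9 hours and 15 minutes leg 2 → 3:33 PM UTC.
Sao Paulo is UTC−3:00, so local arrival = 3:33 PM − 3:00 = 12:33 PM on Jul 24.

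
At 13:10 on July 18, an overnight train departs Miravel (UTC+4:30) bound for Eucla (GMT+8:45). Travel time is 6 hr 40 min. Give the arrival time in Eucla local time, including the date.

Convert departure to UTC: 13:10 − 4:30 = 08:40 UTC on Jul 18.
Add 6 hours 40 minutes travel time → 15:20 UTC.
Eucla is UTC+8:45, so local arrival = 15:20 + 8:45 = 00:05 on Jul 19.

00:05 on July 19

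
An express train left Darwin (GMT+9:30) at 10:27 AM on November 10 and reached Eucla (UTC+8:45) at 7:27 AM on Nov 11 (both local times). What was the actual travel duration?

Departure in UTC: 10:27 AM − 9:30 = 12:57 AM on Nov 10.
Arrival in UTC: 7:27 AM − 8:45 = 10:42 PM on Nov 10.
Elapsed = 10:42 PM − 12:57 AM = 21 hours 45 minutes.

21 hours 45 minutes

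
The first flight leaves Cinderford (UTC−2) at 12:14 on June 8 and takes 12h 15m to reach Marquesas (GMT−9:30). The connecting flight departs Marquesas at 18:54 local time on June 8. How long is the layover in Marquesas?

Convert departure to UTC: 12:14 + 2:00 = 14:14 UTC on Jun 8.
Add 12 hours 15 minutes flight time → 02:29 UTC (Jun 9).
Marquesas is UTC−9:30, so local arrival = 02:29 − 9:30 = 16:59 on Jun 8.
Layover = 18:54 − 16:59 = 1 hour 55 minutes.

1 hour 55 minutes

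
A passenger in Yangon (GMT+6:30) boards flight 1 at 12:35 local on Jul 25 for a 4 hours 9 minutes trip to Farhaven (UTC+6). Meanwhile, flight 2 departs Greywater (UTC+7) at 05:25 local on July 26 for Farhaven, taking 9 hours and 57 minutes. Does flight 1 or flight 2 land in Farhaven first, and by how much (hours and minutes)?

Flight 1 in UTC: 12:35 − 6:30 = 06:05 on Jul 25.
+4 hours 9 minutes → arrive 10:14 UTC on Jul 25.
Flight 2 in UTC: 05:25 − 7:00 = 22:25 on Jul 25.
+9 hours and 57 minutes → arrive 08:22 UTC on Jul 26.
Flight 1 lands earlier by 22 hours 8 minutes.

the first, by 22 hours 8 minutes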